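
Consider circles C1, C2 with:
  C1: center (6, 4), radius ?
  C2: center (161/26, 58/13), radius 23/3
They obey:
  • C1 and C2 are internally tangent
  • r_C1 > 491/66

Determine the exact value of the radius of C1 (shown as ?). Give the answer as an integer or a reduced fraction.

1. [int C1,C2]  r_C1² − (46/3)r_C1 + 2107/36 = 0  ⇒  r_C1 = 43/6 or 49/6
2. given r_C1 > 491/66: keep 49/6

49/6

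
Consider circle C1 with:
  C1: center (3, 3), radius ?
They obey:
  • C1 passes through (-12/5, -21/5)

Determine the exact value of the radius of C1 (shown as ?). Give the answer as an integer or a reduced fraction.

1. [C1∋P]  r_C1² − 81 = 0  ⇒  r_C1 = 9 (r>0 drops 1)

9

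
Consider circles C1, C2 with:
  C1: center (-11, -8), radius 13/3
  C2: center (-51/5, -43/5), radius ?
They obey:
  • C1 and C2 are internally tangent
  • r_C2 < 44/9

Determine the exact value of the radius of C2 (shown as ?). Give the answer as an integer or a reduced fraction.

10/3

1. [int C1,C2]  r_C2² − (26/3)r_C2 + 160/9 = 0  ⇒  r_C2 = 10/3 or 16/3
2. given r_C2 < 44/9: keep 10/3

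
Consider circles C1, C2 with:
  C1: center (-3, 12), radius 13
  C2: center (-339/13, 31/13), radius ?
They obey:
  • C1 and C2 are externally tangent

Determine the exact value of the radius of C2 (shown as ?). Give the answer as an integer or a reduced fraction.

1. [ext C1·C2]  r_C2² + 26r_C2 − 456 = 0  ⇒  r_C2 = 12 (r>0 drops 1)

12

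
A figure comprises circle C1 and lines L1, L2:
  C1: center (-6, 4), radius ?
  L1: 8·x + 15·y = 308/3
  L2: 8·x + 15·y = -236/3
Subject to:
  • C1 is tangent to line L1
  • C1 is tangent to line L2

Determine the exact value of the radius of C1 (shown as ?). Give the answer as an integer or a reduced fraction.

16/3

1. [C1‖L1]  r_C1² − 256/9 = 0  ⇒  r_C1 = 16/3 (r>0 drops 1)
2. [C1‖L2]  r_C1² − 256/9 = 0  ⇒  r_C1 = 16/3 (r>0 drops 1)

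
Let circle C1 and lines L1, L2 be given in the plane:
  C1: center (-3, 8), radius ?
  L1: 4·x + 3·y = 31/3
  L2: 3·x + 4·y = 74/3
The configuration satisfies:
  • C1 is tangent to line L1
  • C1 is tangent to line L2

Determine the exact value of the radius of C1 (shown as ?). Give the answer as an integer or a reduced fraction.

1/3

1. [C1‖L1]  r_C1² − 1/9 = 0  ⇒  r_C1 = 1/3 (r>0 drops 1)
2. [C1‖L2]  r_C1² − 1/9 = 0  ⇒  r_C1 = 1/3 (r>0 drops 1)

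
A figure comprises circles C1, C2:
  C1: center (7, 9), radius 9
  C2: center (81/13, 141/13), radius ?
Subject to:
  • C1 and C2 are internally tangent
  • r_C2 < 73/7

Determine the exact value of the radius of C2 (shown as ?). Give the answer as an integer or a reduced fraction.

1. [int C1,C2]  r_C2² − 18r_C2 + 77 = 0  ⇒  r_C2 = 7 or 11
2. given r_C2 < 73/7: keep 7

7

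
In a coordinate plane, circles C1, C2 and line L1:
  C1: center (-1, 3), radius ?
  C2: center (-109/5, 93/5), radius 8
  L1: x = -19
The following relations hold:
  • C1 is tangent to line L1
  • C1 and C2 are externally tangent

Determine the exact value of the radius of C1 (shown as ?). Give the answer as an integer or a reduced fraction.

18

1. [C1‖L1]  r_C1² − 324 = 0  ⇒  r_C1 = 18 (r>0 drops 1)
2. [ext C1·C2]  r_C1² + 16r_C1 − 612 = 0  ⇒  r_C1 = 18 (r>0 drops 1)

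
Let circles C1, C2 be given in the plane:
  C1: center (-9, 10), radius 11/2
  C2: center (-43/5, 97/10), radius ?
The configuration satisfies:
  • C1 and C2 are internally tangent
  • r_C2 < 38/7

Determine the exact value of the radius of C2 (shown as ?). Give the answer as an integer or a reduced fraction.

5

1. [int C1,C2]  r_C2² − 11r_C2 + 30 = 0  ⇒  r_C2 = 5 or 6
2. given r_C2 < 38/7: keep 5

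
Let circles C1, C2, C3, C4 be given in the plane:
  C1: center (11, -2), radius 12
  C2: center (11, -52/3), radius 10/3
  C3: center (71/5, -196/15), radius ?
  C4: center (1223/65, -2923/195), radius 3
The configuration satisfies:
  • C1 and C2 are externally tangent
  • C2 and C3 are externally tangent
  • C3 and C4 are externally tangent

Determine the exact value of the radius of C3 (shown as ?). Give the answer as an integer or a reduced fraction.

1. [ext C2·C3]  r_C3² + (20/3)r_C3 − 52/3 = 0  ⇒  r_C3 = 2 (r>0 drops 1)
2. [ext C3·C4]  r_C3² + 6r_C3 − 16 = 0  ⇒  r_C3 = 2 (r>0 drops 1)

2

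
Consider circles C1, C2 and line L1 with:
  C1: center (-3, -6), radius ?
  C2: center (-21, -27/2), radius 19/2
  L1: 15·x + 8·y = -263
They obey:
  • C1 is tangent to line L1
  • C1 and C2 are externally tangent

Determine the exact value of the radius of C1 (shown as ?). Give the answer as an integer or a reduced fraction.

10

1. [C1‖L1]  r_C1² − 100 = 0  ⇒  r_C1 = 10 (r>0 drops 1)
2. [ext C1·C2]  r_C1² + 19r_C1 − 290 = 0  ⇒  r_C1 = 10 (r>0 drops 1)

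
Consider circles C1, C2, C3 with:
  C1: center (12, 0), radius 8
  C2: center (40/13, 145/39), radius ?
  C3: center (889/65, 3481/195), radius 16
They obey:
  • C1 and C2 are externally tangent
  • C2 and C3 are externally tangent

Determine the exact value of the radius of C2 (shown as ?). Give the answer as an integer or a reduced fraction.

5/3

1. [ext C1·C2]  r_C2² + 16r_C2 − 265/9 = 0  ⇒  r_C2 = 5/3 (r>0 drops 1)
2. [ext C2·C3]  r_C2² + 32r_C2 − 505/9 = 0  ⇒  r_C2 = 5/3 (r>0 drops 1)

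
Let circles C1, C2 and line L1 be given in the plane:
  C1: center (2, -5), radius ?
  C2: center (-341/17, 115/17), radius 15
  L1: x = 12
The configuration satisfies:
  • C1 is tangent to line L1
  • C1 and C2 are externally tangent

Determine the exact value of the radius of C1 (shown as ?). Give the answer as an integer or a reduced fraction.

10

1. [C1‖L1]  r_C1² − 100 = 0  ⇒  r_C1 = 10 (r>0 drops 1)
2. [ext C1·C2]  r_C1² + 30r_C1 − 400 = 0  ⇒  r_C1 = 10 (r>0 drops 1)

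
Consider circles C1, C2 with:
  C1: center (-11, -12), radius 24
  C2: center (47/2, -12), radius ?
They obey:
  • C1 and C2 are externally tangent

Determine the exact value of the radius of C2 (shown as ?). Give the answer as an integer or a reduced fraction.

21/2

1. [ext C1·C2]  r_C2² + 48r_C2 − 2457/4 = 0  ⇒  r_C2 = 21/2 (r>0 drops 1)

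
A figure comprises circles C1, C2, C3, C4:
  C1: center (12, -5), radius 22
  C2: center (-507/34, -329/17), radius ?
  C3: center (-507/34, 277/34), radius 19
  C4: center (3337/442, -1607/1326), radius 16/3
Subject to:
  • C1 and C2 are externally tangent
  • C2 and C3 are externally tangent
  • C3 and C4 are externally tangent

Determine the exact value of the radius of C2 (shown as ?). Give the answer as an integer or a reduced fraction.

17/2

1. [ext C1·C2]  r_C2² + 44r_C2 − 1785/4 = 0  ⇒  r_C2 = 17/2 (r>0 drops 1)
2. [ext C2·C3]  r_C2² + 38r_C2 − 1581/4 = 0  ⇒  r_C2 = 17/2 (r>0 drops 1)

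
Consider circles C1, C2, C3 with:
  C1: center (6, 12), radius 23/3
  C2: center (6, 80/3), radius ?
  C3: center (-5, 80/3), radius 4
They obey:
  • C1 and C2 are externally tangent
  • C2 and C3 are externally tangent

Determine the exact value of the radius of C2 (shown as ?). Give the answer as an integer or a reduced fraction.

7

1. [ext C1·C2]  r_C2² + (46/3)r_C2 − 469/3 = 0  ⇒  r_C2 = 7 (r>0 drops 1)
2. [ext C2·C3]  r_C2² + 8r_C2 − 105 = 0  ⇒  r_C2 = 7 (r>0 drops 1)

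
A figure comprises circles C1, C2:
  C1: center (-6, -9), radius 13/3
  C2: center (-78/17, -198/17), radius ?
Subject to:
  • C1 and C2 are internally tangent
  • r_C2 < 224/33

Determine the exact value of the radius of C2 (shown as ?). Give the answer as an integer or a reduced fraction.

4/3

1. [int C1,C2]  r_C2² − (26/3)r_C2 + 88/9 = 0  ⇒  r_C2 = 4/3 or 22/3
2. given r_C2 < 224/33: keep 4/3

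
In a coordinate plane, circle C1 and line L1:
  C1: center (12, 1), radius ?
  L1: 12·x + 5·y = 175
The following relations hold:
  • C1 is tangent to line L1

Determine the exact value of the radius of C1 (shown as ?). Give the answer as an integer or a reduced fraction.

1. [C1‖L1]  r_C1² − 4 = 0  ⇒  r_C1 = 2 (r>0 drops 1)

2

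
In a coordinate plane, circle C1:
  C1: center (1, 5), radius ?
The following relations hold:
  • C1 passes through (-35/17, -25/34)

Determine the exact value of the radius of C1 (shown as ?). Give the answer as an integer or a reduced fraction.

13/2

1. [C1∋P]  r_C1² − 169/4 = 0  ⇒  r_C1 = 13/2 (r>0 drops 1)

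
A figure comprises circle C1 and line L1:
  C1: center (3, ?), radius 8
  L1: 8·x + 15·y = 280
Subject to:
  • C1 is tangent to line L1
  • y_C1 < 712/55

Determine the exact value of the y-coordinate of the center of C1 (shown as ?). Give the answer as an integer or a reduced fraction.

8

1. [C1‖L1]  y_C1² − (512/15)y_C1 + 3136/15 = 0  ⇒  y_C1 = 8 or 392/15
2. given y_C1 < 712/55: keep 8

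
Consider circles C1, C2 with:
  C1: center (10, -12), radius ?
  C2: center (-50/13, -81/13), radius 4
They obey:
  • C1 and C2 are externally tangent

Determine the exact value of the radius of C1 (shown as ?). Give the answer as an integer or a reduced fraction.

11

1. [ext C1·C2]  r_C1² + 8r_C1 − 209 = 0  ⇒  r_C1 = 11 (r>0 drops 1)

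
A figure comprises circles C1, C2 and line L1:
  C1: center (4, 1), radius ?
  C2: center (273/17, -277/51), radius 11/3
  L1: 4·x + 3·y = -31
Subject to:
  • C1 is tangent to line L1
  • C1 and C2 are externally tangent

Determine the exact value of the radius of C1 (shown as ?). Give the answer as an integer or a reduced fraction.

1. [C1‖L1]  r_C1² − 100 = 0  ⇒  r_C1 = 10 (r>0 drops 1)
2. [ext C1·C2]  r_C1² + (22/3)r_C1 − 520/3 = 0  ⇒  r_C1 = 10 (r>0 drops 1)

10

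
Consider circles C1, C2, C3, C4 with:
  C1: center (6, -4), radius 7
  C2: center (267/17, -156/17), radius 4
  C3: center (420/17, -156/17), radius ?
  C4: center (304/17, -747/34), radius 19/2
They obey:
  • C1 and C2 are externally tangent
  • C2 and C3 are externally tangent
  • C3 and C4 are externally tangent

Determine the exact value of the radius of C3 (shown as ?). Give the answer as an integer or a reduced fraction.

1. [ext C2·C3]  r_C3² + 8r_C3 − 65 = 0  ⇒  r_C3 = 5 (r>0 drops 1)
2. [ext C3·C4]  r_C3² + 19r_C3 − 120 = 0  ⇒  r_C3 = 5 (r>0 drops 1)

5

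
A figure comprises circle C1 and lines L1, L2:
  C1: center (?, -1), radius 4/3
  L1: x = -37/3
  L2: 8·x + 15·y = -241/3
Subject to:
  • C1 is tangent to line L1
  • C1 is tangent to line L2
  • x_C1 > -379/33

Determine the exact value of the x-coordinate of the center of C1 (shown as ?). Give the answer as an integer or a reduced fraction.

-11

1. [C1‖L1]  x_C1² + (74/3)x_C1 + 451/3 = 0  ⇒  x_C1 = -41/3 or -11
2. [C1‖L2]  x_C1² + (49/3)x_C1 + 176/3 = 0  ⇒  x_C1 = -11 or -16/3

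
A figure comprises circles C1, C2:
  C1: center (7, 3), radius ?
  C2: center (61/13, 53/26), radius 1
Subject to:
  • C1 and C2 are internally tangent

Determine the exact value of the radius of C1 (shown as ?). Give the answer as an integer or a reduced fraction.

7/2

1. [int C1,C2]  r_C1² − 2r_C1 − 21/4 = 0  ⇒  r_C1 = 7/2 (r>0 drops 1)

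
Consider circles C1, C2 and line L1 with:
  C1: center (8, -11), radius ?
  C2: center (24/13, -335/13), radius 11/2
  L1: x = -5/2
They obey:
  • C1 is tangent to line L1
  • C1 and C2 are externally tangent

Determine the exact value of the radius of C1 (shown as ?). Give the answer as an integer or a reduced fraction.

21/2

1. [C1‖L1]  r_C1² − 441/4 = 0  ⇒  r_C1 = 21/2 (r>0 drops 1)
2. [ext C1·C2]  r_C1² + 11r_C1 − 903/4 = 0  ⇒  r_C1 = 21/2 (r>0 drops 1)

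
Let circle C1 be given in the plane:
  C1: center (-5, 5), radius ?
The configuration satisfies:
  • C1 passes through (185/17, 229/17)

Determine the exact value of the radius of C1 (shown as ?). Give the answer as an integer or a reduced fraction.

1. [C1∋P]  r_C1² − 324 = 0  ⇒  r_C1 = 18 (r>0 drops 1)

18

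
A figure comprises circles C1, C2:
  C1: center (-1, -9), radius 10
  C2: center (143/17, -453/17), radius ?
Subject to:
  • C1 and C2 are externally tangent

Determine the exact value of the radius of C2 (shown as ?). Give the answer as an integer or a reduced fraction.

10

1. [ext C1·C2]  r_C2² + 20r_C2 − 300 = 0  ⇒  r_C2 = 10 (r>0 drops 1)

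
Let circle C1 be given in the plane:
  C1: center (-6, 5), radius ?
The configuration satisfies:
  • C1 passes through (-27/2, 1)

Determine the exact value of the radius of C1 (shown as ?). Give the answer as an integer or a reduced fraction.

1. [C1∋P]  r_C1² − 289/4 = 0  ⇒  r_C1 = 17/2 (r>0 drops 1)

17/2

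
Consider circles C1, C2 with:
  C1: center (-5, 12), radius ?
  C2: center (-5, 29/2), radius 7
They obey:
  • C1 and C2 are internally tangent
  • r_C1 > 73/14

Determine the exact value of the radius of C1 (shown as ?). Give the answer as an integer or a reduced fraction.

1. [int C1,C2]  r_C1² − 14r_C1 + 171/4 = 0  ⇒  r_C1 = 9/2 or 19/2
2. given r_C1 > 73/14: keep 19/2

19/2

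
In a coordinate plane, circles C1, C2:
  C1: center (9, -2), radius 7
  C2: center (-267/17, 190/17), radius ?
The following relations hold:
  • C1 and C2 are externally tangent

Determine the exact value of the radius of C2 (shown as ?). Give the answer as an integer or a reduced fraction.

1. [ext C1·C2]  r_C2² + 14r_C2 − 735 = 0  ⇒  r_C2 = 21 (r>0 drops 1)

21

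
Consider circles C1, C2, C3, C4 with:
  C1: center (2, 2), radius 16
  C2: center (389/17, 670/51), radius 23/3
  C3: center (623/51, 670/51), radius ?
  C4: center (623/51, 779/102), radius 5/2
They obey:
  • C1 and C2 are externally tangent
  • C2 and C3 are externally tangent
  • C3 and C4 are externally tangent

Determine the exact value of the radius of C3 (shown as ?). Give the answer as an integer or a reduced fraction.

1. [ext C2·C3]  r_C3² + (46/3)r_C3 − 55 = 0  ⇒  r_C3 = 3 (r>0 drops 1)
2. [ext C3·C4]  r_C3² + 5r_C3 − 24 = 0  ⇒  r_C3 = 3 (r>0 drops 1)

3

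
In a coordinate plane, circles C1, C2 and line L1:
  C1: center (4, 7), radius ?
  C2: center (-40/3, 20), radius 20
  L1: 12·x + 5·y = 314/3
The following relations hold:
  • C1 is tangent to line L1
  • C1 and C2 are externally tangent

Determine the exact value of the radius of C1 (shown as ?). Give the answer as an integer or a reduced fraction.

1. [C1‖L1]  r_C1² − 25/9 = 0  ⇒  r_C1 = 5/3 (r>0 drops 1)
2. [ext C1·C2]  r_C1² + 40r_C1 − 625/9 = 0  ⇒  r_C1 = 5/3 (r>0 drops 1)

5/3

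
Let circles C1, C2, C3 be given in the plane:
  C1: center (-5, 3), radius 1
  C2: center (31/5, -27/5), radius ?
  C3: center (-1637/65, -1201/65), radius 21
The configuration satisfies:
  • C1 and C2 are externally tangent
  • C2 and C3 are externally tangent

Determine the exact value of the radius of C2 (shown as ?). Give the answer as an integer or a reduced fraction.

13

1. [ext C1·C2]  r_C2² + 2r_C2 − 195 = 0  ⇒  r_C2 = 13 (r>0 drops 1)
2. [ext C2·C3]  r_C2² + 42r_C2 − 715 = 0  ⇒  r_C2 = 13 (r>0 drops 1)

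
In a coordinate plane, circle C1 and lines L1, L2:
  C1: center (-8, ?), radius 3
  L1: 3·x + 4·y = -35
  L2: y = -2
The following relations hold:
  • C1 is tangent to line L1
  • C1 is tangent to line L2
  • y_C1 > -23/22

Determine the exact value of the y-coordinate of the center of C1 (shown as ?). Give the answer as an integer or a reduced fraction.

1. [C1‖L1]  y_C1² + (11/2)y_C1 − 13/2 = 0  ⇒  y_C1 = -13/2 or 1
2. [C1‖L2]  y_C1² + 4y_C1 − 5 = 0  ⇒  y_C1 = -5 or 1

1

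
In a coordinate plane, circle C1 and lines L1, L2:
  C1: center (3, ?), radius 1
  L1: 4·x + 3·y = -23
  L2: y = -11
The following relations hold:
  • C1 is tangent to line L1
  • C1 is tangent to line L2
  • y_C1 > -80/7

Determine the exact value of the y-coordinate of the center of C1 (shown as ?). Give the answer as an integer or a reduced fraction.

-10

1. [C1‖L1]  y_C1² + (70/3)y_C1 + 400/3 = 0  ⇒  y_C1 = -40/3 or -10
2. [C1‖L2]  y_C1² + 22y_C1 + 120 = 0  ⇒  y_C1 = -12 or -10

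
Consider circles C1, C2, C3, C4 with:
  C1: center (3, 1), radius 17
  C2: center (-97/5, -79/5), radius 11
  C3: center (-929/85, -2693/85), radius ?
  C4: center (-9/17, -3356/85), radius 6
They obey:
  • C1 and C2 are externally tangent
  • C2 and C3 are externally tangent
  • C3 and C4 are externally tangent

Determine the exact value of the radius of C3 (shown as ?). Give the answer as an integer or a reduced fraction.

1. [ext C2·C3]  r_C3² + 22r_C3 − 203 = 0  ⇒  r_C3 = 7 (r>0 drops 1)
2. [ext C3·C4]  r_C3² + 12r_C3 − 133 = 0  ⇒  r_C3 = 7 (r>0 drops 1)

7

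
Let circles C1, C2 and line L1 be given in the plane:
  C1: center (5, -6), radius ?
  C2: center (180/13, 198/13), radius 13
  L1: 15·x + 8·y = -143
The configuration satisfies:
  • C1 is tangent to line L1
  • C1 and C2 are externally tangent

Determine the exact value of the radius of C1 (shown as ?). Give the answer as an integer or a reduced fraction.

10

1. [C1‖L1]  r_C1² − 100 = 0  ⇒  r_C1 = 10 (r>0 drops 1)
2. [ext C1·C2]  r_C1² + 26r_C1 − 360 = 0  ⇒  r_C1 = 10 (r>0 drops 1)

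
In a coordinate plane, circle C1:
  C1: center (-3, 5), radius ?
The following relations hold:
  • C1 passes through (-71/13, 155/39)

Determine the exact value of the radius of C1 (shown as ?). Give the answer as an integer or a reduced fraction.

1. [C1∋P]  r_C1² − 64/9 = 0  ⇒  r_C1 = 8/3 (r>0 drops 1)

8/3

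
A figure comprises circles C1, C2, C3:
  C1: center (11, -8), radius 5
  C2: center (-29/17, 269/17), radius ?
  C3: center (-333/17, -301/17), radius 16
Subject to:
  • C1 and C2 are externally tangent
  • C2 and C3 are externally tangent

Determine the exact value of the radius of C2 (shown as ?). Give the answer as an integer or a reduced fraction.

22

1. [ext C1·C2]  r_C2² + 10r_C2 − 704 = 0  ⇒  r_C2 = 22 (r>0 drops 1)
2. [ext C2·C3]  r_C2² + 32r_C2 − 1188 = 0  ⇒  r_C2 = 22 (r>0 drops 1)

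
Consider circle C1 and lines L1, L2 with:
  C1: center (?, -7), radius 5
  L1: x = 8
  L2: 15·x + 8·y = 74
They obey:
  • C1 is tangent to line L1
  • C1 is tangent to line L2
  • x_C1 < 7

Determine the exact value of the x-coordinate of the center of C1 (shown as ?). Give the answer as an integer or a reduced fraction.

1. [C1‖L1]  x_C1² − 16x_C1 + 39 = 0  ⇒  x_C1 = 3 or 13
2. [C1‖L2]  x_C1² − (52/3)x_C1 + 43 = 0  ⇒  x_C1 = 3 or 43/3

3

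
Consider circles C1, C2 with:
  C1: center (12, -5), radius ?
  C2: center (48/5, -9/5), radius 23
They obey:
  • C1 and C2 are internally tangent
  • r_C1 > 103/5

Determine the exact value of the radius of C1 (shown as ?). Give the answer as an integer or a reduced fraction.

27

1. [int C1,C2]  r_C1² − 46r_C1 + 513 = 0  ⇒  r_C1 = 19 or 27
2. given r_C1 > 103/5: keep 27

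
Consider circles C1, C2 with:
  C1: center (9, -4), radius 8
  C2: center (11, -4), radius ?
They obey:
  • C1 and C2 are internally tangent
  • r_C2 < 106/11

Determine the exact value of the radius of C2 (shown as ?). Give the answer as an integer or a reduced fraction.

6

1. [int C1,C2]  r_C2² − 16r_C2 + 60 = 0  ⇒  r_C2 = 6 or 10
2. given r_C2 < 106/11: keep 6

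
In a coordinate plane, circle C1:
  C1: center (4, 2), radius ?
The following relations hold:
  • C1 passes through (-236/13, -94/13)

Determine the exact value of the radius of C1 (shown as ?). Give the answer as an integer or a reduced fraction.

1. [C1∋P]  r_C1² − 576 = 0  ⇒  r_C1 = 24 (r>0 drops 1)

24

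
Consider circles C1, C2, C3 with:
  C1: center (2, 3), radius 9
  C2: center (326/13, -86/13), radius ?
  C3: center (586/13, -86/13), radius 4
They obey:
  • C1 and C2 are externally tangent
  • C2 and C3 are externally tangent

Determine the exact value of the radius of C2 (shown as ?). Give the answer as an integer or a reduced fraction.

16

1. [ext C1·C2]  r_C2² + 18r_C2 − 544 = 0  ⇒  r_C2 = 16 (r>0 drops 1)
2. [ext C2·C3]  r_C2² + 8r_C2 − 384 = 0  ⇒  r_C2 = 16 (r>0 drops 1)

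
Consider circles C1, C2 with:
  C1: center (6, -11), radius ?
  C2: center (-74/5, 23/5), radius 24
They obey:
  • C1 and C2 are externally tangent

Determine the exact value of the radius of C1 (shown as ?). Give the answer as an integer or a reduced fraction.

2

1. [ext C1·C2]  r_C1² + 48r_C1 − 100 = 0  ⇒  r_C1 = 2 (r>0 drops 1)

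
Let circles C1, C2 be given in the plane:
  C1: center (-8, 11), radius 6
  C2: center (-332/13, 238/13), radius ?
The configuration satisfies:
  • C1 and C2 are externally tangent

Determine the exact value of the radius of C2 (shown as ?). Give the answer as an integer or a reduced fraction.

13

1. [ext C1·C2]  r_C2² + 12r_C2 − 325 = 0  ⇒  r_C2 = 13 (r>0 drops 1)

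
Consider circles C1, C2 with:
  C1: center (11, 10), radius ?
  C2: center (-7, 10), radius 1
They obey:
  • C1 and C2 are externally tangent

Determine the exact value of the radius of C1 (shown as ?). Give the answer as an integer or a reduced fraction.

1. [ext C1·C2]  r_C1² + 2r_C1 − 323 = 0  ⇒  r_C1 = 17 (r>0 drops 1)

17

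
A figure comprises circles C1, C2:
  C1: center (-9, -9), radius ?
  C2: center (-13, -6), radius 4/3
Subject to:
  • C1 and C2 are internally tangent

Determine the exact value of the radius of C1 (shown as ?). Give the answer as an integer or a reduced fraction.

19/3

1. [int C1,C2]  r_C1² − (8/3)r_C1 − 209/9 = 0  ⇒  r_C1 = 19/3 (r>0 drops 1)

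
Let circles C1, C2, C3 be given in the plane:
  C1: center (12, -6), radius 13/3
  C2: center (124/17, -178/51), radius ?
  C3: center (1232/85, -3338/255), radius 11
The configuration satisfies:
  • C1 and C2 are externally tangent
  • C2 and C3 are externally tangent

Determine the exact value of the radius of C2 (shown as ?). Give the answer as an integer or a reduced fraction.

1

1. [ext C1·C2]  r_C2² + (26/3)r_C2 − 29/3 = 0  ⇒  r_C2 = 1 (r>0 drops 1)
2. [ext C2·C3]  r_C2² + 22r_C2 − 23 = 0  ⇒  r_C2 = 1 (r>0 drops 1)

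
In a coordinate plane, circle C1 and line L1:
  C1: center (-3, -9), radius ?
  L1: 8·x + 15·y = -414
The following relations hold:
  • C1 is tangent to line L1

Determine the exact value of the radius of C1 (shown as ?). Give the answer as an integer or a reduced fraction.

15

1. [C1‖L1]  r_C1² − 225 = 0  ⇒  r_C1 = 15 (r>0 drops 1)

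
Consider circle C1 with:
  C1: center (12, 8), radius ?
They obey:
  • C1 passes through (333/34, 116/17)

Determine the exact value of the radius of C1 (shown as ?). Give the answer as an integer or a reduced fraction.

5/2

1. [C1∋P]  r_C1² − 25/4 = 0  ⇒  r_C1 = 5/2 (r>0 drops 1)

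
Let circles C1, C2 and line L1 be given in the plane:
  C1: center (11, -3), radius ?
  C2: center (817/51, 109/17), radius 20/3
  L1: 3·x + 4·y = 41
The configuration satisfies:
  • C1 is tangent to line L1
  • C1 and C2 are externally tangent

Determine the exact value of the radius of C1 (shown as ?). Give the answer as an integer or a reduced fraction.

1. [C1‖L1]  r_C1² − 16 = 0  ⇒  r_C1 = 4 (r>0 drops 1)
2. [ext C1·C2]  r_C1² + (40/3)r_C1 − 208/3 = 0  ⇒  r_C1 = 4 (r>0 drops 1)

4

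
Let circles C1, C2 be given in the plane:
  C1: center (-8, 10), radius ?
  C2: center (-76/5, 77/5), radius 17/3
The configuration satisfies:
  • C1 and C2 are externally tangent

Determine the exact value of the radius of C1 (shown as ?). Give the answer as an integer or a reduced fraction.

1. [ext C1·C2]  r_C1² + (34/3)r_C1 − 440/9 = 0  ⇒  r_C1 = 10/3 (r>0 drops 1)

10/3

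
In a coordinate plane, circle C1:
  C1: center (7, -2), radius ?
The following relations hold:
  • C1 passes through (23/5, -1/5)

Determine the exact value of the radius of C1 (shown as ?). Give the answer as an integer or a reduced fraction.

3

1. [C1∋P]  r_C1² − 9 = 0  ⇒  r_C1 = 3 (r>0 drops 1)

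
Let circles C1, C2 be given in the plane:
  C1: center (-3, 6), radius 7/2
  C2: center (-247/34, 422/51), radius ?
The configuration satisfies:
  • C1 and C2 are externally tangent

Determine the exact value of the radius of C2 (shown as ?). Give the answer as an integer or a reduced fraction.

4/3

1. [ext C1·C2]  r_C2² + 7r_C2 − 100/9 = 0  ⇒  r_C2 = 4/3 (r>0 drops 1)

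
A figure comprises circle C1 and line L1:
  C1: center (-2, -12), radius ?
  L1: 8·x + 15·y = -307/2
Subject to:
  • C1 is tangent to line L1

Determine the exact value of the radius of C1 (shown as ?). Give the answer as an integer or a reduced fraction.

5/2

1. [C1‖L1]  r_C1² − 25/4 = 0  ⇒  r_C1 = 5/2 (r>0 drops 1)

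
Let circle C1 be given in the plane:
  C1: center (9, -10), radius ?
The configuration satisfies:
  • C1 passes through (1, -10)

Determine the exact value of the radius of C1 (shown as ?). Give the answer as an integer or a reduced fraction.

1. [C1∋P]  r_C1² − 64 = 0  ⇒  r_C1 = 8 (r>0 drops 1)

8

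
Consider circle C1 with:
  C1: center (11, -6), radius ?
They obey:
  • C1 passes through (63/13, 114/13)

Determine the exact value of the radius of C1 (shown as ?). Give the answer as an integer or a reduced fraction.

16

1. [C1∋P]  r_C1² − 256 = 0  ⇒  r_C1 = 16 (r>0 drops 1)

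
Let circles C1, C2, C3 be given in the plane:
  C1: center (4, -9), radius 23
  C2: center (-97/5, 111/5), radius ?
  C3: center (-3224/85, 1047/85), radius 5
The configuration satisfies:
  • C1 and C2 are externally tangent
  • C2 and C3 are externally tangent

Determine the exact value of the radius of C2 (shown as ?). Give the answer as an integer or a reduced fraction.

1. [ext C1·C2]  r_C2² + 46r_C2 − 992 = 0  ⇒  r_C2 = 16 (r>0 drops 1)
2. [ext C2·C3]  r_C2² + 10r_C2 − 416 = 0  ⇒  r_C2 = 16 (r>0 drops 1)

16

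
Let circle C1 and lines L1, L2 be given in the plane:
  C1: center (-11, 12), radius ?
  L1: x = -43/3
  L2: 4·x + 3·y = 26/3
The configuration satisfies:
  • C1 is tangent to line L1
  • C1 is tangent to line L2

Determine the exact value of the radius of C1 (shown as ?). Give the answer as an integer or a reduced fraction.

10/3

1. [C1‖L1]  r_C1² − 100/9 = 0  ⇒  r_C1 = 10/3 (r>0 drops 1)
2. [C1‖L2]  r_C1² − 100/9 = 0  ⇒  r_C1 = 10/3 (r>0 drops 1)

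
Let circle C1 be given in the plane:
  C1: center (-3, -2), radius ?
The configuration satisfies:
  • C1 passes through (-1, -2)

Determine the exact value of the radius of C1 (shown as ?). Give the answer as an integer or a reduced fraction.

1. [C1∋P]  r_C1² − 4 = 0  ⇒  r_C1 = 2 (r>0 drops 1)

2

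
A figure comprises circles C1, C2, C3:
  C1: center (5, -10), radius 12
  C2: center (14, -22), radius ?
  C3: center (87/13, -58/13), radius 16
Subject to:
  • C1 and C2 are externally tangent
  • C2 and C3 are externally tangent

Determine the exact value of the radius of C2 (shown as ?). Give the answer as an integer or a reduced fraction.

1. [ext C1·C2]  r_C2² + 24r_C2 − 81 = 0  ⇒  r_C2 = 3 (r>0 drops 1)
2. [ext C2·C3]  r_C2² + 32r_C2 − 105 = 0  ⇒  r_C2 = 3 (r>0 drops 1)

3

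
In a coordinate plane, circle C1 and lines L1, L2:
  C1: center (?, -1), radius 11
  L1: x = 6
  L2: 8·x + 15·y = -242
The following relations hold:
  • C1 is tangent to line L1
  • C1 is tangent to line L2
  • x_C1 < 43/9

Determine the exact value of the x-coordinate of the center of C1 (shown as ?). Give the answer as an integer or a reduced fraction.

1. [C1‖L1]  x_C1² − 12x_C1 − 85 = 0  ⇒  x_C1 = -5 or 17
2. [C1‖L2]  x_C1² + (227/4)x_C1 + 1035/4 = 0  ⇒  x_C1 = -207/4 or -5

-5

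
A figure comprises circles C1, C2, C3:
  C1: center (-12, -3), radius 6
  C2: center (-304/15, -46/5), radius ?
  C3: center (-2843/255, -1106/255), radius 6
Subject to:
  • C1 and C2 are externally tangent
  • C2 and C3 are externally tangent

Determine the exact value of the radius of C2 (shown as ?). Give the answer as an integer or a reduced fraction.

13/3

1. [ext C1·C2]  r_C2² + 12r_C2 − 637/9 = 0  ⇒  r_C2 = 13/3 (r>0 drops 1)
2. [ext C2·C3]  r_C2² + 12r_C2 − 637/9 = 0  ⇒  r_C2 = 13/3 (r>0 drops 1)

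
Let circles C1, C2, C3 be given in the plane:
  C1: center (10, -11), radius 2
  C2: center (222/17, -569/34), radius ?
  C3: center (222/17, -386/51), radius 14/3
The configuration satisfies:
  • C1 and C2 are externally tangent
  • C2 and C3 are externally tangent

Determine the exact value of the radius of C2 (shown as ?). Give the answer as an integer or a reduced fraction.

1. [ext C1·C2]  r_C2² + 4r_C2 − 153/4 = 0  ⇒  r_C2 = 9/2 (r>0 drops 1)
2. [ext C2·C3]  r_C2² + (28/3)r_C2 − 249/4 = 0  ⇒  r_C2 = 9/2 (r>0 drops 1)

9/2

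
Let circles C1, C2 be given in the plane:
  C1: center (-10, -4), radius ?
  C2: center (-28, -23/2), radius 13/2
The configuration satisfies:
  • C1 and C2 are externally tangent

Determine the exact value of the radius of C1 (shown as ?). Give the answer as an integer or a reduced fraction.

1. [ext C1·C2]  r_C1² + 13r_C1 − 338 = 0  ⇒  r_C1 = 13 (r>0 drops 1)

13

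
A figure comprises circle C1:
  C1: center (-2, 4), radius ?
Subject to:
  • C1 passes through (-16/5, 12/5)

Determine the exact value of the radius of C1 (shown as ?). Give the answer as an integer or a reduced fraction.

1. [C1∋P]  r_C1² − 4 = 0  ⇒  r_C1 = 2 (r>0 drops 1)

2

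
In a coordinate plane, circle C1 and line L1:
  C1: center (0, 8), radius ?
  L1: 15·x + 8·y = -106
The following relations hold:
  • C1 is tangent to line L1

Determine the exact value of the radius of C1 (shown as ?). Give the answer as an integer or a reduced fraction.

10

1. [C1‖L1]  r_C1² − 100 = 0  ⇒  r_C1 = 10 (r>0 drops 1)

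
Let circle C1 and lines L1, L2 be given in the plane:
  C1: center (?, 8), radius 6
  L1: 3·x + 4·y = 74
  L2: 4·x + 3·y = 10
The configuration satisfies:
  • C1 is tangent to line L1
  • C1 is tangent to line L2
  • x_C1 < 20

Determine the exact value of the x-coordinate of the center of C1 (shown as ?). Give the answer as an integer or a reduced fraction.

1. [C1‖L1]  x_C1² − 28x_C1 + 96 = 0  ⇒  x_C1 = 4 or 24
2. [C1‖L2]  x_C1² + 7x_C1 − 44 = 0  ⇒  x_C1 = -11 or 4

4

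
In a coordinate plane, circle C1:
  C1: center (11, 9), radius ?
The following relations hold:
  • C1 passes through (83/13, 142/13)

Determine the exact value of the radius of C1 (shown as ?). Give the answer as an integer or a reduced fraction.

5

1. [C1∋P]  r_C1² − 25 = 0  ⇒  r_C1 = 5 (r>0 drops 1)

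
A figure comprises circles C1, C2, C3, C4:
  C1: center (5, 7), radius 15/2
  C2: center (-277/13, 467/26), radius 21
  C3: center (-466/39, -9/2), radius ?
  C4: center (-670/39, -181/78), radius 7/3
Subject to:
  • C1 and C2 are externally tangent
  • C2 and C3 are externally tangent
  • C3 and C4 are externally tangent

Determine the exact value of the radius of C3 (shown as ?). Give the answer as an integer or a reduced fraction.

10/3

1. [ext C2·C3]  r_C3² + 42r_C3 − 1360/9 = 0  ⇒  r_C3 = 10/3 (r>0 drops 1)
2. [ext C3·C4]  r_C3² + (14/3)r_C3 − 80/3 = 0  ⇒  r_C3 = 10/3 (r>0 drops 1)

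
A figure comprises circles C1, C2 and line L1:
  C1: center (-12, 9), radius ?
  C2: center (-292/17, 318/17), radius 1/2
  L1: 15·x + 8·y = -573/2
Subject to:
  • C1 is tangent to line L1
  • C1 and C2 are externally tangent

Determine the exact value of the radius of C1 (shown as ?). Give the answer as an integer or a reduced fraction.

21/2

1. [C1‖L1]  r_C1² − 441/4 = 0  ⇒  r_C1 = 21/2 (r>0 drops 1)
2. [ext C1·C2]  r_C1² + 1r_C1 − 483/4 = 0  ⇒  r_C1 = 21/2 (r>0 drops 1)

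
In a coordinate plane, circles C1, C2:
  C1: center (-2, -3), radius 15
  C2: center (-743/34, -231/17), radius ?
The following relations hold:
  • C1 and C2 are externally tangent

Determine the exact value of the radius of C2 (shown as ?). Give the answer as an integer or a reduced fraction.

15/2

1. [ext C1·C2]  r_C2² + 30r_C2 − 1125/4 = 0  ⇒  r_C2 = 15/2 (r>0 drops 1)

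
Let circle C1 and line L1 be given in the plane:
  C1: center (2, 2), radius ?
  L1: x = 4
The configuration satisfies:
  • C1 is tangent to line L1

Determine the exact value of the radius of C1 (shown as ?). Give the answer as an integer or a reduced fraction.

1. [C1‖L1]  r_C1² − 4 = 0  ⇒  r_C1 = 2 (r>0 drops 1)

2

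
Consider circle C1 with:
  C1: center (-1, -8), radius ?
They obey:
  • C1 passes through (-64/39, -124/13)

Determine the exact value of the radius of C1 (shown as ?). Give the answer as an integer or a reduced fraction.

1. [C1∋P]  r_C1² − 25/9 = 0  ⇒  r_C1 = 5/3 (r>0 drops 1)

5/3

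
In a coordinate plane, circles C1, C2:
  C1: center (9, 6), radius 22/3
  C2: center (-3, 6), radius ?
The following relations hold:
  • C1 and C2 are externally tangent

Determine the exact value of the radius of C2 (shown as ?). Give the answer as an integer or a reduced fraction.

1. [ext C1·C2]  r_C2² + (44/3)r_C2 − 812/9 = 0  ⇒  r_C2 = 14/3 (r>0 drops 1)

14/3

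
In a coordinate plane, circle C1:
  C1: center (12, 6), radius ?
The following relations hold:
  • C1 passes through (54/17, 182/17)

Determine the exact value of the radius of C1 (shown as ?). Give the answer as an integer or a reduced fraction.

1. [C1∋P]  r_C1² − 100 = 0  ⇒  r_C1 = 10 (r>0 drops 1)

10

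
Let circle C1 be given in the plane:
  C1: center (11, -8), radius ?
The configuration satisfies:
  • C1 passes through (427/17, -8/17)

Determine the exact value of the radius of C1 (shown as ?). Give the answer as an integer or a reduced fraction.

1. [C1∋P]  r_C1² − 256 = 0  ⇒  r_C1 = 16 (r>0 drops 1)

16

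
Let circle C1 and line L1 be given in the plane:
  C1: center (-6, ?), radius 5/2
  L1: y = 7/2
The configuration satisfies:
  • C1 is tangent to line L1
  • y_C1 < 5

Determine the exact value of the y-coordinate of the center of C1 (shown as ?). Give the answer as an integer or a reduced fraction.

1

1. [C1‖L1]  y_C1² − 7y_C1 + 6 = 0  ⇒  y_C1 = 1 or 6
2. given y_C1 < 5: keep 1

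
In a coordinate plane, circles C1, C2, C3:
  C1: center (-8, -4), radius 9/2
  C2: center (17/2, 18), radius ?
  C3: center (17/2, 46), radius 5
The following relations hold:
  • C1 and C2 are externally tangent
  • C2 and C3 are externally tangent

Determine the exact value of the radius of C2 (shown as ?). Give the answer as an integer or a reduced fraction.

23

1. [ext C1·C2]  r_C2² + 9r_C2 − 736 = 0  ⇒  r_C2 = 23 (r>0 drops 1)
2. [ext C2·C3]  r_C2² + 10r_C2 − 759 = 0  ⇒  r_C2 = 23 (r>0 drops 1)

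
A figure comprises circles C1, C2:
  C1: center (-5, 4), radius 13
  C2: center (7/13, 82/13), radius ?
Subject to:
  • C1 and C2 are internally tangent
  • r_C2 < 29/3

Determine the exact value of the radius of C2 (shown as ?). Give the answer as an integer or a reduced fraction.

1. [int C1,C2]  r_C2² − 26r_C2 + 133 = 0  ⇒  r_C2 = 7 or 19
2. given r_C2 < 29/3: keep 7

7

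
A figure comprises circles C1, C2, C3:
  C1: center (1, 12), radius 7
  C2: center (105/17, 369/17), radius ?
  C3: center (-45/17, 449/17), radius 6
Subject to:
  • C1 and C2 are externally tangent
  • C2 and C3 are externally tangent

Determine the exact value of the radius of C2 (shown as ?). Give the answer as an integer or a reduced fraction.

1. [ext C1·C2]  r_C2² + 14r_C2 − 72 = 0  ⇒  r_C2 = 4 (r>0 drops 1)
2. [ext C2·C3]  r_C2² + 12r_C2 − 64 = 0  ⇒  r_C2 = 4 (r>0 drops 1)

4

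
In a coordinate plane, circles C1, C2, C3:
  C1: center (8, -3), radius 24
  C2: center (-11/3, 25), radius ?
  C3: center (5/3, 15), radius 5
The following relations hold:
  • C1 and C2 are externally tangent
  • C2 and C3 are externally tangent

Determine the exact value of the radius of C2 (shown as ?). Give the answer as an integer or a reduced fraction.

19/3

1. [ext C1·C2]  r_C2² + 48r_C2 − 3097/9 = 0  ⇒  r_C2 = 19/3 (r>0 drops 1)
2. [ext C2·C3]  r_C2² + 10r_C2 − 931/9 = 0  ⇒  r_C2 = 19/3 (r>0 drops 1)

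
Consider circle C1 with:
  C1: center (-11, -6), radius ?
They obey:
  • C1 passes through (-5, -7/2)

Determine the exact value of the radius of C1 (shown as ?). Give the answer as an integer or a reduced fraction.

13/2

1. [C1∋P]  r_C1² − 169/4 = 0  ⇒  r_C1 = 13/2 (r>0 drops 1)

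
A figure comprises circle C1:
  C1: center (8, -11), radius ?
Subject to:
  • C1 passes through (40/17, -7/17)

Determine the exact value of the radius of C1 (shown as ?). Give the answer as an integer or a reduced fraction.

12

1. [C1∋P]  r_C1² − 144 = 0  ⇒  r_C1 = 12 (r>0 drops 1)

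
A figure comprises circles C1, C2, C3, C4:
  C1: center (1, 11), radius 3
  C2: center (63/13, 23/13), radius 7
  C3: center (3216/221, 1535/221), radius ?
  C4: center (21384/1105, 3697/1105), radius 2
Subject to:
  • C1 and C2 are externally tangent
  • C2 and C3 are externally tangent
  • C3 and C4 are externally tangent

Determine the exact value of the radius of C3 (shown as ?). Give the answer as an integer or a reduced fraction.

4

1. [ext C2·C3]  r_C3² + 14r_C3 − 72 = 0  ⇒  r_C3 = 4 (r>0 drops 1)
2. [ext C3·C4]  r_C3² + 4r_C3 − 32 = 0  ⇒  r_C3 = 4 (r>0 drops 1)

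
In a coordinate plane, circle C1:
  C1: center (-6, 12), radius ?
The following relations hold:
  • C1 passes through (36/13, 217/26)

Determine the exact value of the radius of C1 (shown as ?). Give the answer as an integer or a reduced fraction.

19/2

1. [C1∋P]  r_C1² − 361/4 = 0  ⇒  r_C1 = 19/2 (r>0 drops 1)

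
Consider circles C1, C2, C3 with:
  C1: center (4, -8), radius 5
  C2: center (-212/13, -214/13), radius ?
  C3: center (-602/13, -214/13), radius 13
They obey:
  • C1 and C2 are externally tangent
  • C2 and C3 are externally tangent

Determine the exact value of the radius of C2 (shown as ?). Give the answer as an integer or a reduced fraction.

1. [ext C1·C2]  r_C2² + 10r_C2 − 459 = 0  ⇒  r_C2 = 17 (r>0 drops 1)
2. [ext C2·C3]  r_C2² + 26r_C2 − 731 = 0  ⇒  r_C2 = 17 (r>0 drops 1)

17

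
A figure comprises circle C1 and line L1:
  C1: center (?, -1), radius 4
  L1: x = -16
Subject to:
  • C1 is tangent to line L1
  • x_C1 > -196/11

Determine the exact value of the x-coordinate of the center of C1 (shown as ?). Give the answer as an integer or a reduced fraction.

-12

1. [C1‖L1]  x_C1² + 32x_C1 + 240 = 0  ⇒  x_C1 = -20 or -12
2. given x_C1 > -196/11: keep -12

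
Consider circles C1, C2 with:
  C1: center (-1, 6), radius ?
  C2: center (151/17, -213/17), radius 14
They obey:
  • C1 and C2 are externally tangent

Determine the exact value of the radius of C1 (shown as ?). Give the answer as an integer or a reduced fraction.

7

1. [ext C1·C2]  r_C1² + 28r_C1 − 245 = 0  ⇒  r_C1 = 7 (r>0 drops 1)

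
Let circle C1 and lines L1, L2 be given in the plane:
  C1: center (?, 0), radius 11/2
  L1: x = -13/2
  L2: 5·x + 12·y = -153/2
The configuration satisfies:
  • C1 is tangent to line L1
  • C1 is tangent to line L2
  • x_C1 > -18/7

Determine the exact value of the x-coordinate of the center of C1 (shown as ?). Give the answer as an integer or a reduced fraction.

1. [C1‖L1]  x_C1² + 13x_C1 + 12 = 0  ⇒  x_C1 = -12 or -1
2. [C1‖L2]  x_C1² + (153/5)x_C1 + 148/5 = 0  ⇒  x_C1 = -148/5 or -1

-1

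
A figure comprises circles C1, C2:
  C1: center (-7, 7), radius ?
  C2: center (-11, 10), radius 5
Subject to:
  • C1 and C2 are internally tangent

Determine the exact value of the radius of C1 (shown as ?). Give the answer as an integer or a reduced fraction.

1. [int C1,C2]  r_C1² − 10r_C1 = 0  ⇒  r_C1 = 10 (r>0 drops 1)

10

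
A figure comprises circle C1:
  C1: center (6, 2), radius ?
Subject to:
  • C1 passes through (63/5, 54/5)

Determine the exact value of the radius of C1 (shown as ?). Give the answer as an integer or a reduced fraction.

1. [C1∋P]  r_C1² − 121 = 0  ⇒  r_C1 = 11 (r>0 drops 1)

11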